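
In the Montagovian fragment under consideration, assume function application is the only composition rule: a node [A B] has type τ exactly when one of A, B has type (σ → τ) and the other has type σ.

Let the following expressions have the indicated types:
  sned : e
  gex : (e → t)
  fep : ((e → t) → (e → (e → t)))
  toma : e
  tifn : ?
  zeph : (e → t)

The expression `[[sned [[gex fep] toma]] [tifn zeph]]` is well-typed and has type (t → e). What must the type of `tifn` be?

((e → t) → (t → (t → e)))

At [[sned [[gex fep] toma]] [tifn zeph]] (required: (t → e)): [sned [[gex fep] toma]] is t, which is not a function with range (t → e); hence [tifn zeph] is the functor — type (t → (t → e)).
At [tifn zeph] (required: (t → (t → e))): zeph is (e → t), which is not a function with range (t → (t → e)); hence tifn is the functor — type ((e → t) → (t → (t → e))).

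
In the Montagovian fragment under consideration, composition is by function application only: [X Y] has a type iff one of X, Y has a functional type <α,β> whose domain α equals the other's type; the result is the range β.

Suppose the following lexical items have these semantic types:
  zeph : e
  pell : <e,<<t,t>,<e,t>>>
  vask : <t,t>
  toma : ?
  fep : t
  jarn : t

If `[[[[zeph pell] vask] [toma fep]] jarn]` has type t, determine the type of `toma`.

[[[[zeph pell] vask] [toma fep]] jarn] is required to be t. jarn : t cannot yield t as functor, so [[[zeph pell] vask] [toma fep]] : <t,t>.
[[[zeph pell] vask] [toma fep]] is required to be <t,t>. [[zeph pell] vask] : <e,t> cannot yield <t,t> as functor, so [toma fep] : <<e,t>,<t,t>>.
[toma fep] is required to be <<e,t>,<t,t>>. fep : t cannot yield <<e,t>,<t,t>> as functor, so toma : <t,<<e,t>,<t,t>>>.

<t,<<e,t>,<t,t>>>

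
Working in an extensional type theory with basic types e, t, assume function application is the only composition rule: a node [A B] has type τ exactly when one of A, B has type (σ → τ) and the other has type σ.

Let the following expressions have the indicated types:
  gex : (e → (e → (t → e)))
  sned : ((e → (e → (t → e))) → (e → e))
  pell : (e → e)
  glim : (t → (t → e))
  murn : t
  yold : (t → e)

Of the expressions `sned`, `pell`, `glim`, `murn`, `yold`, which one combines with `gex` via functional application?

sned — combines: sned : ((e → (e → (t → e))) → (e → e)) takes gex : (e → (e → (t → e))) as argument, giving (e → e).
pell : (e → e) — gex needs e; pell needs e; neither fits.
glim : (t → (t → e)) — gex needs e; glim needs t; neither fits.
murn : t — gex needs e; murn needs nothing (atomic); neither fits.
yold : (t → e) — gex needs e; yold needs t; neither fits.

sned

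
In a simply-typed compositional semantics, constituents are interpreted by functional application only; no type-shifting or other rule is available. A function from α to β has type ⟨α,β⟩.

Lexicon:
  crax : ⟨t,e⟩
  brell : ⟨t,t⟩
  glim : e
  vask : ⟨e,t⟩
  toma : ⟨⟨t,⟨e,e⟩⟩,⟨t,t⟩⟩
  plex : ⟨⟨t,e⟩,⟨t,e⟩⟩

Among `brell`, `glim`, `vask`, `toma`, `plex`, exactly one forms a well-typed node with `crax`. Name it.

brell : ⟨t,t⟩ — crax needs t; brell needs t; neither fits.
glim : e — crax needs t; glim needs nothing (atomic); neither fits.
vask : ⟨e,t⟩ — crax needs t; vask needs e; neither fits.
toma : ⟨⟨t,⟨e,e⟩⟩,⟨t,t⟩⟩ — crax needs t; toma needs ⟨t,⟨e,e⟩⟩; neither fits.
plex — combines: plex : ⟨⟨t,e⟩,⟨t,e⟩⟩ takes crax : ⟨t,e⟩ as argument, giving ⟨t,e⟩.

plex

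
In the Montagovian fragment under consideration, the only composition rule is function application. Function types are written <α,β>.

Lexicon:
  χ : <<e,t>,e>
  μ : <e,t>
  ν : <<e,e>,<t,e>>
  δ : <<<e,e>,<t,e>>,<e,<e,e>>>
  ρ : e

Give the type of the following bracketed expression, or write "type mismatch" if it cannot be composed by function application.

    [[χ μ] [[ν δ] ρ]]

e

[χ μ]: functor χ : <<e,t>,e>, argument μ : <e,t>; result e.
[ν δ]: functor δ : <<<e,e>,<t,e>>,<e,<e,e>>>, argument ν : <<e,e>,<t,e>>; result <e,<e,e>>.
[[ν δ] ρ]: functor [ν δ] : <e,<e,e>>, argument ρ : e; result <e,e>.
[[χ μ] [[ν δ] ρ]]: functor [[ν δ] ρ] : <e,e>, argument [χ μ] : e; result e.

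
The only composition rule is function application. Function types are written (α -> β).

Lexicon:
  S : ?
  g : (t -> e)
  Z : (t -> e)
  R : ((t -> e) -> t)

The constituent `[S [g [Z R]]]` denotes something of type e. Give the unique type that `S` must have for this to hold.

[S [g [Z R]]] is required to be e. [g [Z R]] : e cannot yield e as functor, so S : (e -> e).

(e -> e)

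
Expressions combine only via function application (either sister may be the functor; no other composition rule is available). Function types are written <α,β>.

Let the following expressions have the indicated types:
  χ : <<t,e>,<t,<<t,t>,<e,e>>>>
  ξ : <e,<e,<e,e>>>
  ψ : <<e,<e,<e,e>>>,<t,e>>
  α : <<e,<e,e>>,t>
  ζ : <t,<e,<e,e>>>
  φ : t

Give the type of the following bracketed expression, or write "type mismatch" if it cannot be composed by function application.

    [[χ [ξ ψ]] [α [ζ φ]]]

<<t,t>,<e,e>>

[ξ ψ]: <<e,<e,<e,e>>>,<t,e>> applied to <e,<e,<e,e>>> yields <t,e>.
[χ [ξ ψ]]: <<t,e>,<t,<<t,t>,<e,e>>>> applied to <t,e> yields <t,<<t,t>,<e,e>>>.
[ζ φ]: <t,<e,<e,e>>> applied to t yields <e,<e,e>>.
[α [ζ φ]]: <<e,<e,e>>,t> applied to <e,<e,e>> yields t.
[[χ [ξ ψ]] [α [ζ φ]]]: <t,<<t,t>,<e,e>>> applied to t yields <<t,t>,<e,e>>.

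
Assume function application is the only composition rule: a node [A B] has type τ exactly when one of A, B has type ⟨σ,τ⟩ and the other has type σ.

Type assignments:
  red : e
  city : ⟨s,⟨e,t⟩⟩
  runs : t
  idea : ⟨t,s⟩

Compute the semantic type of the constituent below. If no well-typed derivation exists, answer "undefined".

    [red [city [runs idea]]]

t

At [runs idea], idea : ⟨t,s⟩ takes runs : t, giving s.
At [city [runs idea]], city : ⟨s,⟨e,t⟩⟩ takes [runs idea] : s, giving ⟨e,t⟩.
At [red [city [runs idea]]], [city [runs idea]] : ⟨e,t⟩ takes red : e, giving t.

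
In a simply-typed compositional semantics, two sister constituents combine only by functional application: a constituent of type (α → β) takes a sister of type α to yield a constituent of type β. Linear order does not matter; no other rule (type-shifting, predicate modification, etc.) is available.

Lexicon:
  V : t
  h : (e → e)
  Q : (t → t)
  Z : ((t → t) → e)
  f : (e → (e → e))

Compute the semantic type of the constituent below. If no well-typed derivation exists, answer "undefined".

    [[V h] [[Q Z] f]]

[V h]: t with (e → e) — neither is a function whose domain matches the other; composition fails here.

undefined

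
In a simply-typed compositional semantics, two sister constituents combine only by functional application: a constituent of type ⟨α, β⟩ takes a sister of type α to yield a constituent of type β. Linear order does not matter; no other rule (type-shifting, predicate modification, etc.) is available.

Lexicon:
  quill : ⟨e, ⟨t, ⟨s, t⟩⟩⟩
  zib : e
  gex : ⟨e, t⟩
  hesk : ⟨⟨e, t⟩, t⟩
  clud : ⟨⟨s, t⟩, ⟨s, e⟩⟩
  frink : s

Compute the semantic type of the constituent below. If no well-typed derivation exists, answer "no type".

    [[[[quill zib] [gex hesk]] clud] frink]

e

[quill zib]: quill is ⟨e, ⟨t, ⟨s, t⟩⟩⟩, zib is e; result ⟨t, ⟨s, t⟩⟩.
[gex hesk]: hesk is ⟨⟨e, t⟩, t⟩, gex is ⟨e, t⟩; result t.
[[quill zib] [gex hesk]]: [quill zib] is ⟨t, ⟨s, t⟩⟩, [gex hesk] is t; result ⟨s, t⟩.
[[[quill zib] [gex hesk]] clud]: clud is ⟨⟨s, t⟩, ⟨s, e⟩⟩, [[quill zib] [gex hesk]] is ⟨s, t⟩; result ⟨s, e⟩.
[[[[quill zib] [gex hesk]] clud] frink]: [[[quill zib] [gex hesk]] clud] is ⟨s, e⟩, frink is s; result e.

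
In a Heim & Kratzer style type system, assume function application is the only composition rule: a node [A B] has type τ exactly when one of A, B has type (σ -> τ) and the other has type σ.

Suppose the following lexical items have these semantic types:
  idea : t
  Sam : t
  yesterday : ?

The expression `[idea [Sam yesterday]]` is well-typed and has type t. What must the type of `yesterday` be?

(t -> (t -> t))

[idea [Sam yesterday]] is required to be t. idea : t cannot yield t as functor, so [Sam yesterday] : (t -> t).
[Sam yesterday] is required to be (t -> t). Sam : t cannot yield (t -> t) as functor, so yesterday : (t -> (t -> t)).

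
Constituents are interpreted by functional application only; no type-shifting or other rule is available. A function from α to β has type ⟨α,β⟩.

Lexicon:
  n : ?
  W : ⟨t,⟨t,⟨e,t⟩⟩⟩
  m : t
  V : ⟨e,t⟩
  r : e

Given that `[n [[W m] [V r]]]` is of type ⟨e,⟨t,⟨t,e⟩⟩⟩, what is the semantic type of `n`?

⟨⟨e,t⟩,⟨e,⟨t,⟨t,e⟩⟩⟩⟩

[n [[W m] [V r]]] must have type ⟨e,⟨t,⟨t,e⟩⟩⟩. The sister [[W m] [V r]] has type ⟨e,t⟩; that is not a function onto ⟨e,⟨t,⟨t,e⟩⟩⟩, so n must be the functor, of type ⟨⟨e,t⟩,⟨e,⟨t,⟨t,e⟩⟩⟩⟩.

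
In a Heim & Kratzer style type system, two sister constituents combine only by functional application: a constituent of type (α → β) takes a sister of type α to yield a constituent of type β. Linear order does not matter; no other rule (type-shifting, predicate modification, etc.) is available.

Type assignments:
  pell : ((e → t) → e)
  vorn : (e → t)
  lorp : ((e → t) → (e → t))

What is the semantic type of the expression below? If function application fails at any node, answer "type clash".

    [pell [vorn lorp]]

e

[vorn lorp]: ((e → t) → (e → t)) applied to (e → t) yields (e → t).
[pell [vorn lorp]]: ((e → t) → e) applied to (e → t) yields e.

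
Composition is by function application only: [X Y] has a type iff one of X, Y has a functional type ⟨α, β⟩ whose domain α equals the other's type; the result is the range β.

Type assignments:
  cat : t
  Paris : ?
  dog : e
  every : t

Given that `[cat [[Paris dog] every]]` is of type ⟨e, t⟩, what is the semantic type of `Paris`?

[cat [[Paris dog] every]] is required to be ⟨e, t⟩. cat : t cannot yield ⟨e, t⟩ as functor, so [[Paris dog] every] : ⟨t, ⟨e, t⟩⟩.
[[Paris dog] every] is required to be ⟨t, ⟨e, t⟩⟩. every : t cannot yield ⟨t, ⟨e, t⟩⟩ as functor, so [Paris dog] : ⟨t, ⟨t, ⟨e, t⟩⟩⟩.
[Paris dog] is required to be ⟨t, ⟨t, ⟨e, t⟩⟩⟩. dog : e cannot yield ⟨t, ⟨t, ⟨e, t⟩⟩⟩ as functor, so Paris : ⟨e, ⟨t, ⟨t, ⟨e, t⟩⟩⟩⟩.

⟨e, ⟨t, ⟨t, ⟨e, t⟩⟩⟩⟩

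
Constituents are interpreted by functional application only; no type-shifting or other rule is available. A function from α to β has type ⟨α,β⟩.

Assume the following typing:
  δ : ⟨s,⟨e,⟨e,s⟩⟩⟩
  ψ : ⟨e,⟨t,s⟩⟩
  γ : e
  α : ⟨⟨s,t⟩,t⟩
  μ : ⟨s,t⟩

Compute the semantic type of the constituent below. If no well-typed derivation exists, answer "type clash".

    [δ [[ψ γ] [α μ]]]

⟨e,⟨e,s⟩⟩

[ψ γ] — ψ of type ⟨e,⟨t,s⟩⟩ combines with γ of type e: type ⟨t,s⟩.
[α μ] — α of type ⟨⟨s,t⟩,t⟩ combines with μ of type ⟨s,t⟩: type t.
[[ψ γ] [α μ]] — [ψ γ] of type ⟨t,s⟩ combines with [α μ] of type t: type s.
[δ [[ψ γ] [α μ]]] — δ of type ⟨s,⟨e,⟨e,s⟩⟩⟩ combines with [[ψ γ] [α μ]] of type s: type ⟨e,⟨e,s⟩⟩.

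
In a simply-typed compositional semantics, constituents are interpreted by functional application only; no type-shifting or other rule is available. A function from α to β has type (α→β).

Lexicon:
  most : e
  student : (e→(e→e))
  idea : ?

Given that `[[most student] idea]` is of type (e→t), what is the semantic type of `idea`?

At [[most student] idea] (required: (e→t)): [most student] is (e→e), which is not a function with range (e→t); hence idea is the functor — type ((e→e)→(e→t)).

((e→e)→(e→t))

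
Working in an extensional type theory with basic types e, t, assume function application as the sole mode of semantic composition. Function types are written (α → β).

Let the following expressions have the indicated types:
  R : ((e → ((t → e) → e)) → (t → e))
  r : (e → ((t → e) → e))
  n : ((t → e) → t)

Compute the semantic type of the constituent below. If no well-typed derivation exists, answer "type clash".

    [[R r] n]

[R r] — R of type ((e → ((t → e) → e)) → (t → e)) combines with r of type (e → ((t → e) → e)): type (t → e).
[[R r] n] — n of type ((t → e) → t) combines with [R r] of type (t → e): type t.

t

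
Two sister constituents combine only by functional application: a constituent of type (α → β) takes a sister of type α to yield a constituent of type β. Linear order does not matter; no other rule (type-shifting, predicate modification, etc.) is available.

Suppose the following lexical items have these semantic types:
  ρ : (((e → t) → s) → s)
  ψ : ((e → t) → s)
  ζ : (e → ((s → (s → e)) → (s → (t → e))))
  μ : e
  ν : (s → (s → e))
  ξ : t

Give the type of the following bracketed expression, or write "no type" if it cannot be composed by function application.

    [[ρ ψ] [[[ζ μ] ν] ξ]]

no type

At [ρ ψ], ρ : (((e → t) → s) → s) takes ψ : ((e → t) → s), giving s.
At [ζ μ], ζ : (e → ((s → (s → e)) → (s → (t → e)))) takes μ : e, giving ((s → (s → e)) → (s → (t → e))).
At [[ζ μ] ν], [ζ μ] : ((s → (s → e)) → (s → (t → e))) takes ν : (s → (s → e)), giving (s → (t → e)).
[[[ζ μ] ν] ξ]: (s → (t → e)) with t — neither is a function whose domain matches the other; composition fails here.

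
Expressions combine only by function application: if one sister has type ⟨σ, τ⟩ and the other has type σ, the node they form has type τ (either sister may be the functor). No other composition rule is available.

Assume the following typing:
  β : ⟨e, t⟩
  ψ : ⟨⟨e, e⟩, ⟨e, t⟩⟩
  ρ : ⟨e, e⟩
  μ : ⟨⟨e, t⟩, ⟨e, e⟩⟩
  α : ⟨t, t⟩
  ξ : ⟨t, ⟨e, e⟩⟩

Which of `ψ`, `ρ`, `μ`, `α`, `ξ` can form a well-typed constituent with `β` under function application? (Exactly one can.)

μ

ψ : ⟨⟨e, e⟩, ⟨e, t⟩⟩ — β needs e; ψ needs ⟨e, e⟩; neither fits.
ρ : ⟨e, e⟩ — β needs e; ρ needs e; neither fits.
μ — combines: μ : ⟨⟨e, t⟩, ⟨e, e⟩⟩ takes β : ⟨e, t⟩ as argument, giving ⟨e, e⟩.
α : ⟨t, t⟩ — β needs e; α needs t; neither fits.
ξ : ⟨t, ⟨e, e⟩⟩ — β needs e; ξ needs t; neither fits.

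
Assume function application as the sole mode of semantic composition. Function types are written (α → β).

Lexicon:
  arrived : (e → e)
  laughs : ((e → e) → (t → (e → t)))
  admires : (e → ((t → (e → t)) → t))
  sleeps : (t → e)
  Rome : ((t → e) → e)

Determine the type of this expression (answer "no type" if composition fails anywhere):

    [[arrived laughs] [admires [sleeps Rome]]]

t

[arrived laughs]: laughs is ((e → e) → (t → (e → t))), arrived is (e → e); result (t → (e → t)).
[sleeps Rome]: Rome is ((t → e) → e), sleeps is (t → e); result e.
[admires [sleeps Rome]]: admires is (e → ((t → (e → t)) → t)), [sleeps Rome] is e; result ((t → (e → t)) → t).
[[arrived laughs] [admires [sleeps Rome]]]: [admires [sleeps Rome]] is ((t → (e → t)) → t), [arrived laughs] is (t → (e → t)); result t.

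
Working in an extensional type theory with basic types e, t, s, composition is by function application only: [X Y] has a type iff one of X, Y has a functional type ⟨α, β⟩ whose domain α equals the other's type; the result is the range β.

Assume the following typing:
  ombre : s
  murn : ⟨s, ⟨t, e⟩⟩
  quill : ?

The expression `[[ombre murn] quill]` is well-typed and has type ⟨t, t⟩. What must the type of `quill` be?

At [[ombre murn] quill] (required: ⟨t, t⟩): [ombre murn] is ⟨t, e⟩, which is not a function with range ⟨t, t⟩; hence quill is the functor — type ⟨⟨t, e⟩, ⟨t, t⟩⟩.

⟨⟨t, e⟩, ⟨t, t⟩⟩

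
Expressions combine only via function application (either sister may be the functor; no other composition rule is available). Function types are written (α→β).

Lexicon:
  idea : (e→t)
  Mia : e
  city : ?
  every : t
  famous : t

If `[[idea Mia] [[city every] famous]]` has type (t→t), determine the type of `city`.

[[idea Mia] [[city every] famous]] is required to be (t→t). [idea Mia] : t cannot yield (t→t) as functor, so [[city every] famous] : (t→(t→t)).
[[city every] famous] is required to be (t→(t→t)). famous : t cannot yield (t→(t→t)) as functor, so [city every] : (t→(t→(t→t))).
[city every] is required to be (t→(t→(t→t))). every : t cannot yield (t→(t→(t→t))) as functor, so city : (t→(t→(t→(t→t)))).

(t→(t→(t→(t→t))))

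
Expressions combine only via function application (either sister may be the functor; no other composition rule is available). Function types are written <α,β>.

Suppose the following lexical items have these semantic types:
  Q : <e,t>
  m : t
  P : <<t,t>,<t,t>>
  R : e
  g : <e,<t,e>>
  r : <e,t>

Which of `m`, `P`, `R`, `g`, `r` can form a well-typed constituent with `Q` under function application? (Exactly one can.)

R

m : t — neither side's domain matches the other.
P : <<t,t>,<t,t>> — neither side's domain matches the other.
R — combines: Q : <e,t> takes R : e as argument, giving t.
g : <e,<t,e>> — neither side's domain matches the other.
r : <e,t> — neither side's domain matches the other.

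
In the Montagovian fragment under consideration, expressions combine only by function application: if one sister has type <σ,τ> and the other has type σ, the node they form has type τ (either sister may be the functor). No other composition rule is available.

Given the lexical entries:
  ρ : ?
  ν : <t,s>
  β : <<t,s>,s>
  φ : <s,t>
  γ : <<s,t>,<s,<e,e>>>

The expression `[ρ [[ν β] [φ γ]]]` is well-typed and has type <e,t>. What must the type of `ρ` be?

<<e,e>,<e,t>>

[ρ [[ν β] [φ γ]]] is required to be <e,t>. [[ν β] [φ γ]] : <e,e> cannot yield <e,t> as functor, so ρ : <<e,e>,<e,t>>.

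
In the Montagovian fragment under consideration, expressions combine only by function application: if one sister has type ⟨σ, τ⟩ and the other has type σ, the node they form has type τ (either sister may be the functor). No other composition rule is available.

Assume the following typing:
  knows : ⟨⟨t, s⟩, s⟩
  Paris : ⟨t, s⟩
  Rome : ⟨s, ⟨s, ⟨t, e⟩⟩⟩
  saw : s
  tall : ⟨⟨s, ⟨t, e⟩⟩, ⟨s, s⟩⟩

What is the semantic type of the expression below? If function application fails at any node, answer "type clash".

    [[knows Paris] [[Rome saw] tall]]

s

[knows Paris]: functor knows : ⟨⟨t, s⟩, s⟩, argument Paris : ⟨t, s⟩; result s.
[Rome saw]: functor Rome : ⟨s, ⟨s, ⟨t, e⟩⟩⟩, argument saw : s; result ⟨s, ⟨t, e⟩⟩.
[[Rome saw] tall]: functor tall : ⟨⟨s, ⟨t, e⟩⟩, ⟨s, s⟩⟩, argument [Rome saw] : ⟨s, ⟨t, e⟩⟩; result ⟨s, s⟩.
[[knows Paris] [[Rome saw] tall]]: functor [[Rome saw] tall] : ⟨s, s⟩, argument [knows Paris] : s; result s.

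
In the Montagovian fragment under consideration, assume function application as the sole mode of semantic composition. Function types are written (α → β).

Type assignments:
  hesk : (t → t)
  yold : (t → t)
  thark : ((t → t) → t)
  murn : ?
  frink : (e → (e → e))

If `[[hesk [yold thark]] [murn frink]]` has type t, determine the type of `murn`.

((e → (e → e)) → (t → t))

[[hesk [yold thark]] [murn frink]] must have type t. The sister [hesk [yold thark]] has type t; that is not a function onto t, so [murn frink] must be the functor, of type (t → t).
[murn frink] must have type (t → t). The sister frink has type (e → (e → e)); that is not a function onto (t → t), so murn must be the functor, of type ((e → (e → e)) → (t → t)).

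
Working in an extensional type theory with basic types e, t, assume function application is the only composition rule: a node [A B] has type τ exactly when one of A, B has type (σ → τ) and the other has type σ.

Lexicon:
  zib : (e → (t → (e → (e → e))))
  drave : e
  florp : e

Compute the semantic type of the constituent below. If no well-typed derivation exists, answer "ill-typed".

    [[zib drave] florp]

[zib drave]: functor zib : (e → (t → (e → (e → e)))), argument drave : e; result (t → (e → (e → e))).
At [[zib drave] florp]: neither (t → (e → (e → e))) nor e can take the other as argument; the node is ill-typed.

ill-typed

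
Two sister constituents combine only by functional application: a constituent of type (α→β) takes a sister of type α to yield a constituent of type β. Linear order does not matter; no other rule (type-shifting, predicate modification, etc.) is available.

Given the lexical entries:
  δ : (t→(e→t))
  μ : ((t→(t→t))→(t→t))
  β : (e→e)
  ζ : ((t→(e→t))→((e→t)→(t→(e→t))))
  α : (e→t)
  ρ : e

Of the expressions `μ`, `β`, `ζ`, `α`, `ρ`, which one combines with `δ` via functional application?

μ : ((t→(t→t))→(t→t)) — δ needs t; μ needs (t→(t→t)); neither fits.
β : (e→e) — δ needs t; β needs e; neither fits.
ζ — combines: ζ : ((t→(e→t))→((e→t)→(t→(e→t)))) takes δ : (t→(e→t)) as argument, giving ((e→t)→(t→(e→t))).
α : (e→t) — δ needs t; α needs e; neither fits.
ρ : e — δ needs t; ρ needs nothing (atomic); neither fits.

ζ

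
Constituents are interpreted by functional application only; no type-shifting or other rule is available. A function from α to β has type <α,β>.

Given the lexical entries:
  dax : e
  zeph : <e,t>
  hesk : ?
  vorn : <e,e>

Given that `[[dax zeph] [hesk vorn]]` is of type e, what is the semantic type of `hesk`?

<<e,e>,<t,e>>

[[dax zeph] [hesk vorn]] is required to be e. [dax zeph] : t cannot yield e as functor, so [hesk vorn] : <t,e>.
[hesk vorn] is required to be <t,e>. vorn : <e,e> cannot yield <t,e> as functor, so hesk : <<e,e>,<t,e>>.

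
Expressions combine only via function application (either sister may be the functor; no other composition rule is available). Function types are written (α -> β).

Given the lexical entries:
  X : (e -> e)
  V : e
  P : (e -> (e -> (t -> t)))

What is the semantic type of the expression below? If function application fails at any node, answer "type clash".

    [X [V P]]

type clash

[V P]: (e -> (e -> (t -> t))) applied to e yields (e -> (t -> t)).
[X [V P]]: (e -> e) and (e -> (t -> t)) cannot combine by function application — type clash.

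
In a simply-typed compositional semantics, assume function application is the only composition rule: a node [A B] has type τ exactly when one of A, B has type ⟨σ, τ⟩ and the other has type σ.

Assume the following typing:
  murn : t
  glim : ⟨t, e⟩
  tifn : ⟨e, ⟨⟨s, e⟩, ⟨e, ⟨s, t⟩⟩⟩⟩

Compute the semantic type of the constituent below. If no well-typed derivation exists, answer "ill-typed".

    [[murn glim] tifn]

⟨⟨s, e⟩, ⟨e, ⟨s, t⟩⟩⟩

[murn glim]: glim is ⟨t, e⟩, murn is t; result e.
[[murn glim] tifn]: tifn is ⟨e, ⟨⟨s, e⟩, ⟨e, ⟨s, t⟩⟩⟩⟩, [murn glim] is e; result ⟨⟨s, e⟩, ⟨e, ⟨s, t⟩⟩⟩.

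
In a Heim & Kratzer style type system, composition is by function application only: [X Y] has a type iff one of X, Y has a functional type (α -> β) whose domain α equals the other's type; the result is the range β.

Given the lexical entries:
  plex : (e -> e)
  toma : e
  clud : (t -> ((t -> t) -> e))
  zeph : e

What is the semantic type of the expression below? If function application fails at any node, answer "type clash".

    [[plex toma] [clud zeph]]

type clash

[plex toma] — plex of type (e -> e) combines with toma of type e: type e.
[clud zeph]: (t -> ((t -> t) -> e)) with e — neither is a function whose domain matches the other; composition fails here.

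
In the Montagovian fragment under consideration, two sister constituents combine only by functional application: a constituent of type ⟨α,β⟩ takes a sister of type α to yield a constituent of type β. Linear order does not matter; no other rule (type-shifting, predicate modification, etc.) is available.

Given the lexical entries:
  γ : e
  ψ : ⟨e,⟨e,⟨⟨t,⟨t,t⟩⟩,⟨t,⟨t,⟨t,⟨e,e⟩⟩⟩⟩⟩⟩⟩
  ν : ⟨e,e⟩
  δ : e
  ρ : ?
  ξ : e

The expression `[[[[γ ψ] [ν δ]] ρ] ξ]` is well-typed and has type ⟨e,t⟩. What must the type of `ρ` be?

⟨⟨⟨t,⟨t,t⟩⟩,⟨t,⟨t,⟨t,⟨e,e⟩⟩⟩⟩⟩,⟨e,⟨e,t⟩⟩⟩

[[[[γ ψ] [ν δ]] ρ] ξ] must have type ⟨e,t⟩. The sister ξ has type e; that is not a function onto ⟨e,t⟩, so [[[γ ψ] [ν δ]] ρ] must be the functor, of type ⟨e,⟨e,t⟩⟩.
[[[γ ψ] [ν δ]] ρ] must have type ⟨e,⟨e,t⟩⟩. The sister [[γ ψ] [ν δ]] has type ⟨⟨t,⟨t,t⟩⟩,⟨t,⟨t,⟨t,⟨e,e⟩⟩⟩⟩⟩; that is not a function onto ⟨e,⟨e,t⟩⟩, so ρ must be the functor, of type ⟨⟨⟨t,⟨t,t⟩⟩,⟨t,⟨t,⟨t,⟨e,e⟩⟩⟩⟩⟩,⟨e,⟨e,t⟩⟩⟩.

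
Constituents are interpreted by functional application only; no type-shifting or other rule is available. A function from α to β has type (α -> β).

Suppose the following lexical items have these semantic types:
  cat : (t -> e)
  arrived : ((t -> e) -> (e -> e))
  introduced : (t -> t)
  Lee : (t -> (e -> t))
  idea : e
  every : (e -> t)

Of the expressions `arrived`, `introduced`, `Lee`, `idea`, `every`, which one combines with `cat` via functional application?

arrived — combines: arrived : ((t -> e) -> (e -> e)) takes cat : (t -> e) as argument, giving (e -> e).
introduced : (t -> t) — cat needs t; introduced needs t; neither fits.
Lee : (t -> (e -> t)) — cat needs t; Lee needs t; neither fits.
idea : e — cat needs t; idea needs nothing (atomic); neither fits.
every : (e -> t) — cat needs t; every needs e; neither fits.

arrived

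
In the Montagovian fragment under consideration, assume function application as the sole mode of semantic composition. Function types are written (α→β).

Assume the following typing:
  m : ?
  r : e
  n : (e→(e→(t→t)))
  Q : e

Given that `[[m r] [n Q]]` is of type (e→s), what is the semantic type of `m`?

(e→((e→(t→t))→(e→s)))

[[m r] [n Q]] is required to be (e→s). [n Q] : (e→(t→t)) cannot yield (e→s) as functor, so [m r] : ((e→(t→t))→(e→s)).
[m r] is required to be ((e→(t→t))→(e→s)). r : e cannot yield ((e→(t→t))→(e→s)) as functor, so m : (e→((e→(t→t))→(e→s))).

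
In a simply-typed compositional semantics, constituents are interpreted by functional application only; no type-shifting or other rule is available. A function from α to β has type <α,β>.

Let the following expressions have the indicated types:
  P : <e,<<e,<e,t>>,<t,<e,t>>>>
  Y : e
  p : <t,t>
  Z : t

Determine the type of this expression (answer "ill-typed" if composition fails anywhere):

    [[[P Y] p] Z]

[P Y]: P is <e,<<e,<e,t>>,<t,<e,t>>>>, Y is e; result <<e,<e,t>>,<t,<e,t>>>.
At [[P Y] p]: neither <<e,<e,t>>,<t,<e,t>>> nor <t,t> can take the other as argument; the node is ill-typed.

ill-typed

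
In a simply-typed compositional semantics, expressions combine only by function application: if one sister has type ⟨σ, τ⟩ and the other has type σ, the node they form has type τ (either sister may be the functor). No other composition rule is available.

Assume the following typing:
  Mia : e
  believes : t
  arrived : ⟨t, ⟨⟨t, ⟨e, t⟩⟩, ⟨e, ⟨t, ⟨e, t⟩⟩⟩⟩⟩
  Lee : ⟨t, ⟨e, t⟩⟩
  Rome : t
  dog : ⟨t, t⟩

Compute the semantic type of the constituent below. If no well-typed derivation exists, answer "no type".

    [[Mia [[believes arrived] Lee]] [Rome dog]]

⟨e, t⟩

[believes arrived]: functor arrived : ⟨t, ⟨⟨t, ⟨e, t⟩⟩, ⟨e, ⟨t, ⟨e, t⟩⟩⟩⟩⟩, argument believes : t; result ⟨⟨t, ⟨e, t⟩⟩, ⟨e, ⟨t, ⟨e, t⟩⟩⟩⟩.
[[believes arrived] Lee]: functor [believes arrived] : ⟨⟨t, ⟨e, t⟩⟩, ⟨e, ⟨t, ⟨e, t⟩⟩⟩⟩, argument Lee : ⟨t, ⟨e, t⟩⟩; result ⟨e, ⟨t, ⟨e, t⟩⟩⟩.
[Mia [[believes arrived] Lee]]: functor [[believes arrived] Lee] : ⟨e, ⟨t, ⟨e, t⟩⟩⟩, argument Mia : e; result ⟨t, ⟨e, t⟩⟩.
[Rome dog]: functor dog : ⟨t, t⟩, argument Rome : t; result t.
[[Mia [[believes arrived] Lee]] [Rome dog]]: functor [Mia [[believes arrived] Lee]] : ⟨t, ⟨e, t⟩⟩, argument [Rome dog] : t; result ⟨e, t⟩.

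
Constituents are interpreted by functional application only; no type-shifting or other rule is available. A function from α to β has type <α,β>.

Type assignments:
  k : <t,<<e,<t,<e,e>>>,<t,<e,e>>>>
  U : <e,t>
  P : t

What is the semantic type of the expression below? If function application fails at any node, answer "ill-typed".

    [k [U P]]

ill-typed

[U P]: <e,t> and t cannot combine by function application — type clash.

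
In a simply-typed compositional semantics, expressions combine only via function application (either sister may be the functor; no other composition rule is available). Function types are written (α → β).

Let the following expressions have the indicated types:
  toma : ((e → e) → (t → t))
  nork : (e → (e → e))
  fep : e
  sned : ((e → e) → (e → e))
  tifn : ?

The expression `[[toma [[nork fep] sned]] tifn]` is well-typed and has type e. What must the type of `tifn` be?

For [[toma [[nork fep] sned]] tifn] to have type e with [toma [[nork fep] sned]] of type (t → t), tifn must be the function: tifn : ((t → t) → e).

((t → t) → e)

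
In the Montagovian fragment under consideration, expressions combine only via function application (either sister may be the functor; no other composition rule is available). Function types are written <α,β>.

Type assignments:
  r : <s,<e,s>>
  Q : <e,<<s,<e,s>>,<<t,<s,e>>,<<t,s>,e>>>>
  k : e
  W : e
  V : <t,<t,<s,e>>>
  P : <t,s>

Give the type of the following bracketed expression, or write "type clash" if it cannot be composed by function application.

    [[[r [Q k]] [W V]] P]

[Q k]: <e,<<s,<e,s>>,<<t,<s,e>>,<<t,s>,e>>>> applied to e yields <<s,<e,s>>,<<t,<s,e>>,<<t,s>,e>>>.
[r [Q k]]: <<s,<e,s>>,<<t,<s,e>>,<<t,s>,e>>> applied to <s,<e,s>> yields <<t,<s,e>>,<<t,s>,e>>.
[W V]: e with <t,<t,<s,e>>> — neither is a function whose domain matches the other; composition fails here.

type clash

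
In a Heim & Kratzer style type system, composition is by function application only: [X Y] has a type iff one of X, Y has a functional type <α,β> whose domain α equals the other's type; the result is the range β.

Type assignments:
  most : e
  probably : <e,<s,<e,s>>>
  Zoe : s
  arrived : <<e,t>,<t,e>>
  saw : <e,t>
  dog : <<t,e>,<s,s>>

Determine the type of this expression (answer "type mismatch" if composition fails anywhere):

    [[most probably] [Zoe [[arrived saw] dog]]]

[most probably]: functor probably : <e,<s,<e,s>>>, argument most : e; result <s,<e,s>>.
[arrived saw]: functor arrived : <<e,t>,<t,e>>, argument saw : <e,t>; result <t,e>.
[[arrived saw] dog]: functor dog : <<t,e>,<s,s>>, argument [arrived saw] : <t,e>; result <s,s>.
[Zoe [[arrived saw] dog]]: functor [[arrived saw] dog] : <s,s>, argument Zoe : s; result s.
[[most probably] [Zoe [[arrived saw] dog]]]: functor [most probably] : <s,<e,s>>, argument [Zoe [[arrived saw] dog]] : s; result <e,s>.

<e,s>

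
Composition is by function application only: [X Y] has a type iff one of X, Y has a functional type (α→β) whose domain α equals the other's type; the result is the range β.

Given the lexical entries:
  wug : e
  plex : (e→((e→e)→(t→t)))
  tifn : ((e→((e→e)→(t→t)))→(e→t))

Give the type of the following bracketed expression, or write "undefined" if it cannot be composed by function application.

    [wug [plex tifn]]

t

[plex tifn]: tifn is ((e→((e→e)→(t→t)))→(e→t)), plex is (e→((e→e)→(t→t))); result (e→t).
[wug [plex tifn]]: [plex tifn] is (e→t), wug is e; result t.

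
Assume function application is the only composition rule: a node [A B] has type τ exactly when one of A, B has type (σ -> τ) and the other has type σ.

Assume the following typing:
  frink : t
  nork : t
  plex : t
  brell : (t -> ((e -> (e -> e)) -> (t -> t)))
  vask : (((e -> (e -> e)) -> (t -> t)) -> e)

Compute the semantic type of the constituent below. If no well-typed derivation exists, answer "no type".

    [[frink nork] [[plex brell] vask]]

[frink nork]: t and t cannot combine by function application — type clash.

no type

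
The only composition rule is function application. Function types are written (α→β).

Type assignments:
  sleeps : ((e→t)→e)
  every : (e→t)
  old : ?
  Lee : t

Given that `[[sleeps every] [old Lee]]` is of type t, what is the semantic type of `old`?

(t→(e→t))

At [[sleeps every] [old Lee]] (required: t): [sleeps every] is e, which is not a function with range t; hence [old Lee] is the functor — type (e→t).
At [old Lee] (required: (e→t)): Lee is t, which is not a function with range (e→t); hence old is the functor — type (t→(e→t)).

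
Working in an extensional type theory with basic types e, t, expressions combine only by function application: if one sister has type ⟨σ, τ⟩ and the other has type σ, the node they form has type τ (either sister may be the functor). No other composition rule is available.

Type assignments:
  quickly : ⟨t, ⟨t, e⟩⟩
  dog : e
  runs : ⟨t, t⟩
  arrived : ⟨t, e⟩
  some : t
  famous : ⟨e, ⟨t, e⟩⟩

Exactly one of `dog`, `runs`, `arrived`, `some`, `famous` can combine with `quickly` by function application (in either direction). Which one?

some

dog : e — does not combine with quickly.
runs : ⟨t, t⟩ — does not combine with quickly.
arrived : ⟨t, e⟩ — does not combine with quickly.
some — combines: quickly : ⟨t, ⟨t, e⟩⟩ takes some : t as argument, giving ⟨t, e⟩.
famous : ⟨e, ⟨t, e⟩⟩ — does not combine with quickly.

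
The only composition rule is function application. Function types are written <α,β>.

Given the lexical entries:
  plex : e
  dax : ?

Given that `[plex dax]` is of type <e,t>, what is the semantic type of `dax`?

<e,<e,t>>

For [plex dax] to have type <e,t> with plex of type e, dax must be the function: dax : <e,<e,t>>.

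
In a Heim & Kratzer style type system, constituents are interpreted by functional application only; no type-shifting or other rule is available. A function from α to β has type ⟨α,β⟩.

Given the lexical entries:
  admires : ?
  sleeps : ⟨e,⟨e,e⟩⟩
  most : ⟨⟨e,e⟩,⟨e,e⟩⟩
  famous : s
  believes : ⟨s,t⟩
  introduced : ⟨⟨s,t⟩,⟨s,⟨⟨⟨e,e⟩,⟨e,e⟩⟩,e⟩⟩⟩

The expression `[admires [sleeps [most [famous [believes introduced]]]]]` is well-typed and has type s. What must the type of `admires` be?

⟨⟨e,e⟩,s⟩

At [admires [sleeps [most [famous [believes introduced]]]]] (required: s): [sleeps [most [famous [believes introduced]]]] is ⟨e,e⟩, which is not a function with range s; hence admires is the functor — type ⟨⟨e,e⟩,s⟩.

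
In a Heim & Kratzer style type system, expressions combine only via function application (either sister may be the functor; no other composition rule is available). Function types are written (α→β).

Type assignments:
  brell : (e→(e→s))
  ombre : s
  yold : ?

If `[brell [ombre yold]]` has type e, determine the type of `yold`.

At [brell [ombre yold]] (required: e): brell is (e→(e→s)), which is not a function with range e; hence [ombre yold] is the functor — type ((e→(e→s))→e).
At [ombre yold] (required: ((e→(e→s))→e)): ombre is s, which is not a function with range ((e→(e→s))→e); hence yold is the functor — type (s→((e→(e→s))→e)).

(s→((e→(e→s))→e))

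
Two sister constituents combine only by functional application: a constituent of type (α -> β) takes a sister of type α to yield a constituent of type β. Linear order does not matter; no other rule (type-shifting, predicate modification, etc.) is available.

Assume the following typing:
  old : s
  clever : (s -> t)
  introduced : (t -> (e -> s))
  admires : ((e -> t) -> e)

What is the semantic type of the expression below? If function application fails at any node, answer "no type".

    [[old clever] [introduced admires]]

no type

[old clever]: functor clever : (s -> t), argument old : s; result t.
[introduced admires]: (t -> (e -> s)) and ((e -> t) -> e) cannot combine by function application — type clash.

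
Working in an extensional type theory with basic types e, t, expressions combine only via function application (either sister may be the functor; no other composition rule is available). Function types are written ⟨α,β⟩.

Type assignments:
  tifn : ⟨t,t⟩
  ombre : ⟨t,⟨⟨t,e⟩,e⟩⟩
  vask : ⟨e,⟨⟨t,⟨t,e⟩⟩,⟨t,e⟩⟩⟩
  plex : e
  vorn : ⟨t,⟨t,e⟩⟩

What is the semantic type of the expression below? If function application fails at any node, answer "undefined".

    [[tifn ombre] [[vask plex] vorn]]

undefined

At [tifn ombre]: neither ⟨t,t⟩ nor ⟨t,⟨⟨t,e⟩,e⟩⟩ can take the other as argument; the node is ill-typed.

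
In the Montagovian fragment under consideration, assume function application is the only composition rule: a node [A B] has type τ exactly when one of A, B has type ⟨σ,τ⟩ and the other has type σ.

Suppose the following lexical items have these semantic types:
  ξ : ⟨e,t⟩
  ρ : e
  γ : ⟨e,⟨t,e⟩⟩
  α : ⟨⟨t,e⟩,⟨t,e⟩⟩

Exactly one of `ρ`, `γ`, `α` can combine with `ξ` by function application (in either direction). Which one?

ρ

ρ — combines: ξ : ⟨e,t⟩ takes ρ : e as argument, giving t.
γ : ⟨e,⟨t,e⟩⟩ — neither side's domain matches the other.
α : ⟨⟨t,e⟩,⟨t,e⟩⟩ — neither side's domain matches the other.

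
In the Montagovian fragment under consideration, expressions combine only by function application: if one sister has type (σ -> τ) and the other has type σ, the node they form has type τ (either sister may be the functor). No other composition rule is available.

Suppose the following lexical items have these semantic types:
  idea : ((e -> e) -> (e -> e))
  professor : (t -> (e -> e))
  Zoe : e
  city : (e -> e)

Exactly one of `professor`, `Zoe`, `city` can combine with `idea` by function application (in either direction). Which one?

city

professor : (t -> (e -> e)) — does not combine with idea.
Zoe : e — does not combine with idea.
city — combines: idea : ((e -> e) -> (e -> e)) takes city : (e -> e) as argument, giving (e -> e).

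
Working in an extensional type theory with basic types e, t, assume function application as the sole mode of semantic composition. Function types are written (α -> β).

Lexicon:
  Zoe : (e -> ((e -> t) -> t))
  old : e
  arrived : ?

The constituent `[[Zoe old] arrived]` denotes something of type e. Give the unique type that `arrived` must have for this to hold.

(((e -> t) -> t) -> e)

[[Zoe old] arrived] is required to be e. [Zoe old] : ((e -> t) -> t) cannot yield e as functor, so arrived : (((e -> t) -> t) -> e).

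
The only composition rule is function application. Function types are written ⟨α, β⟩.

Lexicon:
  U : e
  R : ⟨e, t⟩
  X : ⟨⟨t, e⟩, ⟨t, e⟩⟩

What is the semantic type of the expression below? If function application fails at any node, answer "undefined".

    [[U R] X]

undefined

[U R] — R of type ⟨e, t⟩ combines with U of type e: type t.
At [[U R] X]: neither t nor ⟨⟨t, e⟩, ⟨t, e⟩⟩ can take the other as argument; the node is ill-typed.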